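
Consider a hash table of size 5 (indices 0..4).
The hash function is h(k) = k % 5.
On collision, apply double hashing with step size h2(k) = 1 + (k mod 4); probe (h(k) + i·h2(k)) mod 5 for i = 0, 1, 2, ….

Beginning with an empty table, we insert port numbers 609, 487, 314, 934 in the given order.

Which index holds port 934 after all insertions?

609: h=4 → slot 4
487: h=2 → slot 2
314: h=4, h2=3, probe 4,2,0 → slot 0
934: h=4, h2=3, probe 4,2,0,3 → slot 3
Table: [314, ., 487, 934, 609]

3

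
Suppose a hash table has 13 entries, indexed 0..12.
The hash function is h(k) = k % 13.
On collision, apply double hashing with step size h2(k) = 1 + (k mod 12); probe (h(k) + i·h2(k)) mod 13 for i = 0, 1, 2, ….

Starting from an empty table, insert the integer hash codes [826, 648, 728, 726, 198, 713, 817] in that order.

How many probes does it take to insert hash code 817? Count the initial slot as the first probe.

3

826: h=7 => slot 7
648: h=11 => slot 11
728: h=0 => slot 0
726: h=11, h2=7, probe 11,5 => slot 5
198: h=3 => slot 3
713: h=11, h2=6, probe 11,4 => slot 4
817: h=11, h2=2, probe 11,0,2 => slot 2
Table: [728, -, 817, 198, 713, 726, -, 826, -, -, -, 648, -]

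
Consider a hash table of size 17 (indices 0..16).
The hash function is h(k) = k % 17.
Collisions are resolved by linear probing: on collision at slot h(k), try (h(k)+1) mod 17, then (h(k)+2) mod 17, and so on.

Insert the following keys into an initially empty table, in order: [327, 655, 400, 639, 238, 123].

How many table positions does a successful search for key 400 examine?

2

327 hashes to 4; slot 4 is free -> place at 4.
655 hashes to 9; slot 9 is free -> place at 9.
400 hashes to 9; 9 taken -> place at 10.
639 hashes to 10; 10 taken -> place at 11.
238 hashes to 0; slot 0 is free -> place at 0.
123 hashes to 4; 4 taken -> place at 5.
Table: [238, —, —, —, 327, 123, —, —, —, 655, 400, 639, —, —, —, —, —]
Lookup 400: h=9, probe 9,10 → found at 10.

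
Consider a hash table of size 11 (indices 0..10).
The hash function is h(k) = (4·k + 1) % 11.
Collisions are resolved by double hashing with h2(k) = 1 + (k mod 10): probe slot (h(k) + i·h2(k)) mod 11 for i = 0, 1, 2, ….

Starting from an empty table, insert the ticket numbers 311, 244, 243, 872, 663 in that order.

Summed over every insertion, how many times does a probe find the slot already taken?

311 hashes to 2; slot 2 is free -> place at 2.
244 hashes to 9; slot 9 is free -> place at 9.
243 hashes to 5; slot 5 is free -> place at 5.
872 hashes to 2, h2=3; 2,5 taken -> place at 8.
663 hashes to 2, h2=4; 2 taken -> place at 6.
Table: [., ., 311, ., ., 243, 663, ., 872, 244, .]

3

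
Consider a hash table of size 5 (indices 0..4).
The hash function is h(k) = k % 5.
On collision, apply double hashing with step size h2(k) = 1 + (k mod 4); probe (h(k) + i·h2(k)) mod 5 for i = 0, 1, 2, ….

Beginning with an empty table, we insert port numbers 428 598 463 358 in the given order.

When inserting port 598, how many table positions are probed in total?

2

428 hashes to 3; slot 3 is free => place at 3.
598 hashes to 3, h2=3; 3 taken => place at 1.
463 hashes to 3, h2=4; 3 taken => place at 2.
358 hashes to 3, h2=3; 3,1 taken => place at 4.
Table: [., 598, 463, 428, 358]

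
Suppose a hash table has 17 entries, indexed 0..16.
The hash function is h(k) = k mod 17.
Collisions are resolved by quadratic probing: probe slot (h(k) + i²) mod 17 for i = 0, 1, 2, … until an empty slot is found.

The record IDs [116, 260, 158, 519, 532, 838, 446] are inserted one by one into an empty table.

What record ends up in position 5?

116 hashes to 14; slot 14 is free → place at 14.
260 hashes to 5; slot 5 is free → place at 5.
158 hashes to 5; 5 taken → place at 6.
519 hashes to 9; slot 9 is free → place at 9.
532 hashes to 5; 5,6,9,14 taken → place at 4.
838 hashes to 5; 5,6,9,14,4 taken → place at 13.
446 hashes to 4; 4,5 taken → place at 8.
Table: [∅, ∅, ∅, ∅, 532, 260, 158, ∅, 446, 519, ∅, ∅, ∅, 838, 116, ∅, ∅]

260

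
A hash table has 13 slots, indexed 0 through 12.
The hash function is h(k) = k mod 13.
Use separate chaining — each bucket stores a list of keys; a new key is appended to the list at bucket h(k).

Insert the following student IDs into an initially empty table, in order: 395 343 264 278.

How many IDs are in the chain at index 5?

3

Insert 395: h=5, bucket 5 empty → new chain.
Insert 343: h=5, bucket 5 nonempty → append to chain.
Insert 264: h=4, bucket 4 empty → new chain.
Insert 278: h=5, bucket 5 nonempty → append to chain.
Final buckets:
0: ∅
1: ∅
2: ∅
3: ∅
4: 264
5: 395 -> 343 -> 278
6: ∅
7: ∅
8: ∅
9: ∅
10: ∅
11: ∅
12: ∅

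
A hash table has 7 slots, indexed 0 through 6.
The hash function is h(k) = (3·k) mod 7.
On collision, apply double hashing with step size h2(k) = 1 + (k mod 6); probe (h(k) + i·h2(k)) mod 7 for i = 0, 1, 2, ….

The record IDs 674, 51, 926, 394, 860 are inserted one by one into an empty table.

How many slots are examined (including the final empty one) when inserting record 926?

2

674: h=6 => slot 6
51: h=6, h2=4, probe 6,3 => slot 3
926: h=6, h2=3, probe 6,2 => slot 2
394: h=6, h2=5, probe 6,4 => slot 4
860: h=4, h2=3, probe 4,0 => slot 0
Table: [860, ∅, 926, 51, 394, ∅, 674]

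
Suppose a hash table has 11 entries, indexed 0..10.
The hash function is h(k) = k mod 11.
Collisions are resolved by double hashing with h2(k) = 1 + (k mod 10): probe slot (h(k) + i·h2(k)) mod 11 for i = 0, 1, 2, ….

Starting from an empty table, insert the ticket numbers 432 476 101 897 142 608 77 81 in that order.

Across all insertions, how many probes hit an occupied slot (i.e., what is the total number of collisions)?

432 hashes to 3; slot 3 is free -> place at 3.
476 hashes to 3, h2=7; 3 taken -> place at 10.
101 hashes to 2; slot 2 is free -> place at 2.
897 hashes to 6; slot 6 is free -> place at 6.
142 hashes to 10, h2=3; 10,2 taken -> place at 5.
608 hashes to 3, h2=9; 3 taken -> place at 1.
77 hashes to 0; slot 0 is free -> place at 0.
81 hashes to 4; slot 4 is free -> place at 4.
Table: [77, 608, 101, 432, 81, 142, 897, _, _, _, 476]

4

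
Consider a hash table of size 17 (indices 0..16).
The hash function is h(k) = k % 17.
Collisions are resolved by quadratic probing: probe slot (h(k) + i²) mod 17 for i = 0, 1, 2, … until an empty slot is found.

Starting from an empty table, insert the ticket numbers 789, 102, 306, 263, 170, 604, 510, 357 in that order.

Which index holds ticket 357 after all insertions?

Insert 789: h=7, slot 7 empty → index 7.
Insert 102: h=0, slot 0 empty → index 0.
Insert 306: h=0, slot 0 occupied → index 1.
Insert 263: h=8, slot 8 empty → index 8.
Insert 170: h=0, slots 0,1 occupied → index 4.
Insert 604: h=9, slot 9 empty → index 9.
Insert 510: h=0, slots 0,1,4,9 occupied → index 16.
Insert 357: h=0, slots 0,1,4,9,16,8 occupied → index 2.
Table: [102, 306, 357, ∅, 170, ∅, ∅, 789, 263, 604, ∅, ∅, ∅, ∅, ∅, ∅, 510]

2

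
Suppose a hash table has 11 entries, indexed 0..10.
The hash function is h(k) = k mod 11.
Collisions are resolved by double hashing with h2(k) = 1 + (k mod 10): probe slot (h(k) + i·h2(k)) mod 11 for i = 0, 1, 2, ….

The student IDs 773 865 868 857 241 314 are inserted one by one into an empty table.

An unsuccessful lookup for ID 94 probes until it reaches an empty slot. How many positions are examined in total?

Insert 773: h=3, slot 3 empty => index 3.
Insert 865: h=7, slot 7 empty => index 7.
Insert 868: h=10, slot 10 empty => index 10.
Insert 857: h=10, h2=8, slots 10,7 occupied => index 4.
Insert 241: h=10, h2=2, slot 10 occupied => index 1.
Insert 314: h=6, slot 6 empty => index 6.
Table: [∅, 241, ∅, 773, 857, ∅, 314, 865, ∅, ∅, 868]
Lookup 94: h=6, h2=5, probe 6,0 → slot 0 empty, not found.

2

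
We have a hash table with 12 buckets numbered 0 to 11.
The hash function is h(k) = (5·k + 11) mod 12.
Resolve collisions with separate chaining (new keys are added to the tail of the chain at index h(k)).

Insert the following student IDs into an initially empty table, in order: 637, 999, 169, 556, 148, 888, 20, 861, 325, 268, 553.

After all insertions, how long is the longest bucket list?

4

637 → bucket 4
999 → bucket 2
169 → bucket 4 (collision)
556 → bucket 7
148 → bucket 7 (collision)
888 → bucket 11
20 → bucket 3
861 → bucket 8
325 → bucket 4 (collision)
268 → bucket 7 (collision)
553 → bucket 4 (collision)
Final buckets:
0: ∅
1: ∅
2: 999
3: 20
4: 637 -> 169 -> 325 -> 553
5: ∅
6: ∅
7: 556 -> 148 -> 268
8: 861
9: ∅
10: ∅
11: 888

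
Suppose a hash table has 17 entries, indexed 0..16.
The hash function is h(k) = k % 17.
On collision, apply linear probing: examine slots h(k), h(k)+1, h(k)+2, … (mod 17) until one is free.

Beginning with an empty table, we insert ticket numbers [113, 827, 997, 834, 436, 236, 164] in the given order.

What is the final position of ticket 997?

113: h=11 => slot 11
827: h=11, probe 11,12 => slot 12
997: h=11, probe 11,12,13 => slot 13
834: h=1 => slot 1
436: h=11, probe 11,12,13,14 => slot 14
236: h=15 => slot 15
164: h=11, probe 11,12,13,14,15,16 => slot 16
Table: [∅, 834, ∅, ∅, ∅, ∅, ∅, ∅, ∅, ∅, ∅, 113, 827, 997, 436, 236, 164]

13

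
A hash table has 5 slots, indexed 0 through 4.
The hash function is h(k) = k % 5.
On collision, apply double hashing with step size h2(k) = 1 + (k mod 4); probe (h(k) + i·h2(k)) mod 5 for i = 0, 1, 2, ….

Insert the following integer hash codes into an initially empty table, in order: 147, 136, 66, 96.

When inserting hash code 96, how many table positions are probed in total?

3

Insert 147: h=2, slot 2 empty -> index 2.
Insert 136: h=1, slot 1 empty -> index 1.
Insert 66: h=1, h2=3, slot 1 occupied -> index 4.
Insert 96: h=1, h2=1, slots 1,2 occupied -> index 3.
Table: [∅, 136, 147, 96, 66]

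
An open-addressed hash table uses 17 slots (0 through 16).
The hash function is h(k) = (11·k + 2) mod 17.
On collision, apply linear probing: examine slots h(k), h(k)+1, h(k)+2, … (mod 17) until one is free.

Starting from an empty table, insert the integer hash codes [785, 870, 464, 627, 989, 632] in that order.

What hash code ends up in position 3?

989

Insert 785: h=1, slot 1 empty => index 1.
Insert 870: h=1, slot 1 occupied => index 2.
Insert 464: h=6, slot 6 empty => index 6.
Insert 627: h=14, slot 14 empty => index 14.
Insert 989: h=1, slots 1,2 occupied => index 3.
Insert 632: h=1, slots 1,2,3 occupied => index 4.
Table: [., 785, 870, 989, 632, ., 464, ., ., ., ., ., ., ., 627, ., .]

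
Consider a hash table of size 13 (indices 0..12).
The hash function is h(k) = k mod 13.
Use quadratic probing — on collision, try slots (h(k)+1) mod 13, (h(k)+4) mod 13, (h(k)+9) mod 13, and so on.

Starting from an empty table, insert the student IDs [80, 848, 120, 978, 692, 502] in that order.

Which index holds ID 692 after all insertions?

Insert 80: h=2, slot 2 empty => index 2.
Insert 848: h=3, slot 3 empty => index 3.
Insert 120: h=3, slot 3 occupied => index 4.
Insert 978: h=3, slots 3,4 occupied => index 7.
Insert 692: h=3, slots 3,4,7 occupied => index 12.
Insert 502: h=8, slot 8 empty => index 8.
Table: [∅, ∅, 80, 848, 120, ∅, ∅, 978, 502, ∅, ∅, ∅, 692]

12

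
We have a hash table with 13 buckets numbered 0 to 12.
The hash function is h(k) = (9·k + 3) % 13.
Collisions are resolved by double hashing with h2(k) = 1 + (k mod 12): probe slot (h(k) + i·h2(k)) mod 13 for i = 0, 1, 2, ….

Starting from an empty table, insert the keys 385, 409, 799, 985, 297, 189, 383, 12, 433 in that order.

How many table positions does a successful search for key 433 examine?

4

Insert 385: h=10, slot 10 empty -> index 10.
Insert 409: h=5, slot 5 empty -> index 5.
Insert 799: h=5, h2=8, slot 5 occupied -> index 0.
Insert 985: h=2, slot 2 empty -> index 2.
Insert 297: h=11, slot 11 empty -> index 11.
Insert 189: h=1, slot 1 empty -> index 1.
Insert 383: h=5, h2=12, slot 5 occupied -> index 4.
Insert 12: h=7, slot 7 empty -> index 7.
Insert 433: h=0, h2=2, slots 0,2,4 occupied -> index 6.
Table: [799, 189, 985, —, 383, 409, 433, 12, —, —, 385, 297, —]
Lookup 433: h=0, h2=2, probe 0,2,4,6 → found at 6.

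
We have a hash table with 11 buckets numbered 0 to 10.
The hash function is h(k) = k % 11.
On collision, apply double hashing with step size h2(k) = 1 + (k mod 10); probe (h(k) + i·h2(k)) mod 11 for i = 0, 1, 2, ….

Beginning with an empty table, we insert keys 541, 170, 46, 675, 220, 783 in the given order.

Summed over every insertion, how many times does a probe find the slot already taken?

541: h=2 -> slot 2
170: h=5 -> slot 5
46: h=2, h2=7, probe 2,9 -> slot 9
675: h=4 -> slot 4
220: h=0 -> slot 0
783: h=2, h2=4, probe 2,6 -> slot 6
Table: [220, ., 541, ., 675, 170, 783, ., ., 46, .]

2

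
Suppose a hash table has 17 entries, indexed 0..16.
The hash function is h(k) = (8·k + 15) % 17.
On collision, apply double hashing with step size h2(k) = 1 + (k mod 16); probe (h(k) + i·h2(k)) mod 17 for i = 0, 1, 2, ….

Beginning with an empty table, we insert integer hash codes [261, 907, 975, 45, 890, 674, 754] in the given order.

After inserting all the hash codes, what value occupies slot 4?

Insert 261: h=12, slot 12 empty → index 12.
Insert 907: h=12, h2=12, slot 12 occupied → index 7.
Insert 975: h=12, h2=16, slot 12 occupied → index 11.
Insert 45: h=1, slot 1 empty → index 1.
Insert 890: h=12, h2=11, slot 12 occupied → index 6.
Insert 674: h=1, h2=3, slot 1 occupied → index 4.
Insert 754: h=12, h2=3, slot 12 occupied → index 15.
Table: [—, 45, —, —, 674, —, 890, 907, —, —, —, 975, 261, —, —, 754, —]

674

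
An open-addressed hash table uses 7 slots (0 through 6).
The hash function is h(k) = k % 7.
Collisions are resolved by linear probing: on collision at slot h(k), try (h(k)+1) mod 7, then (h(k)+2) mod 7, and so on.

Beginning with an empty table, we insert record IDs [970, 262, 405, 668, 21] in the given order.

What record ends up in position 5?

970: h=4 → slot 4
262: h=3 → slot 3
405: h=6 → slot 6
668: h=3, probe 3,4,5 → slot 5
21: h=0 → slot 0
Table: [21, -, -, 262, 970, 668, 405]

668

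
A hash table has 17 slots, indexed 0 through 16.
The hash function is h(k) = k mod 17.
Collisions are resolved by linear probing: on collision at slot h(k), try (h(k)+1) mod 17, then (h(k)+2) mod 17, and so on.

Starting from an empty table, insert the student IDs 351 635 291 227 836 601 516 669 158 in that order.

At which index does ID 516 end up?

9

351 hashes to 11; slot 11 is free => place at 11.
635 hashes to 6; slot 6 is free => place at 6.
291 hashes to 2; slot 2 is free => place at 2.
227 hashes to 6; 6 taken => place at 7.
836 hashes to 3; slot 3 is free => place at 3.
601 hashes to 6; 6,7 taken => place at 8.
516 hashes to 6; 6,7,8 taken => place at 9.
669 hashes to 6; 6,7,8,9 taken => place at 10.
158 hashes to 5; slot 5 is free => place at 5.
Table: [-, -, 291, 836, -, 158, 635, 227, 601, 516, 669, 351, -, -, -, -, -]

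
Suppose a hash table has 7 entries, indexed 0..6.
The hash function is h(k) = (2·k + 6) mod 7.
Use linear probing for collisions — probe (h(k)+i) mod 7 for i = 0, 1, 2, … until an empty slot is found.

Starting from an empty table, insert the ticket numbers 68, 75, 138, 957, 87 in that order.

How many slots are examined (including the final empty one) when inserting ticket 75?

68: h=2 -> slot 2
75: h=2, probe 2,3 -> slot 3
138: h=2, probe 2,3,4 -> slot 4
957: h=2, probe 2,3,4,5 -> slot 5
87: h=5, probe 5,6 -> slot 6
Table: [∅, ∅, 68, 75, 138, 957, 87]

2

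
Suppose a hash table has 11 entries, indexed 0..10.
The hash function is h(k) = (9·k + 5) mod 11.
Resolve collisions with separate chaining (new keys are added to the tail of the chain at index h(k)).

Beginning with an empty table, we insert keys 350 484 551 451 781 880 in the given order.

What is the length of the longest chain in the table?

4

350 → bucket 9
484 → bucket 5
551 → bucket 3
451 → bucket 5 (collision)
781 → bucket 5 (collision)
880 → bucket 5 (collision)
Final buckets:
0: .
1: .
2: .
3: 551
4: .
5: 484 -> 451 -> 781 -> 880
6: .
7: .
8: .
9: 350
10: .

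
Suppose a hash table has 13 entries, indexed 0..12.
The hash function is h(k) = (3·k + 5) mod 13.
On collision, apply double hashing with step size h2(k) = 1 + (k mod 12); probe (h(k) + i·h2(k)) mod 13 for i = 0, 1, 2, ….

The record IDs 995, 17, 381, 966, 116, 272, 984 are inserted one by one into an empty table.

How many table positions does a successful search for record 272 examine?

Insert 995: h=0, slot 0 empty -> index 0.
Insert 17: h=4, slot 4 empty -> index 4.
Insert 381: h=4, h2=10, slot 4 occupied -> index 1.
Insert 966: h=4, h2=7, slot 4 occupied -> index 11.
Insert 116: h=2, slot 2 empty -> index 2.
Insert 272: h=2, h2=9, slots 2,11 occupied -> index 7.
Insert 984: h=6, slot 6 empty -> index 6.
Table: [995, 381, 116, _, 17, _, 984, 272, _, _, _, 966, _]
Lookup 272: h=2, h2=9, probe 2,11,7 → found at 7.

3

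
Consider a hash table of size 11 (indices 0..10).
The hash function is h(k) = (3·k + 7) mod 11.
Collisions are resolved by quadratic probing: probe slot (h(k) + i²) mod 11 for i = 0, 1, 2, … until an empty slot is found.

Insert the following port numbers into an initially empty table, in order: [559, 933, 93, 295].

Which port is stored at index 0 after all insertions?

93

Insert 559: h=1, slot 1 empty -> index 1.
Insert 933: h=1, slot 1 occupied -> index 2.
Insert 93: h=0, slot 0 empty -> index 0.
Insert 295: h=1, slots 1,2 occupied -> index 5.
Table: [93, 559, 933, —, —, 295, —, —, —, —, —]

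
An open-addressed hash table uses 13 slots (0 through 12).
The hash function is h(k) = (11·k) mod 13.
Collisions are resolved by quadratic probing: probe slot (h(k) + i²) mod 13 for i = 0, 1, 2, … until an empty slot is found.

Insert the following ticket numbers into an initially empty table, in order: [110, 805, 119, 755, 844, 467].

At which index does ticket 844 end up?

Insert 110: h=1, slot 1 empty => index 1.
Insert 805: h=2, slot 2 empty => index 2.
Insert 119: h=9, slot 9 empty => index 9.
Insert 755: h=11, slot 11 empty => index 11.
Insert 844: h=2, slot 2 occupied => index 3.
Insert 467: h=2, slots 2,3 occupied => index 6.
Table: [∅, 110, 805, 844, ∅, ∅, 467, ∅, ∅, 119, ∅, 755, ∅]

3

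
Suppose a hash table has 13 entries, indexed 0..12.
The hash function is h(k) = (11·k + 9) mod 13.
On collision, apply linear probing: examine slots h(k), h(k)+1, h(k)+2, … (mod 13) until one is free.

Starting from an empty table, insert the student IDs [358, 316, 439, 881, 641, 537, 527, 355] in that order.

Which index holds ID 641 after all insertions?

4

358 hashes to 8; slot 8 is free => place at 8.
316 hashes to 1; slot 1 is free => place at 1.
439 hashes to 2; slot 2 is free => place at 2.
881 hashes to 2; 2 taken => place at 3.
641 hashes to 1; 1,2,3 taken => place at 4.
537 hashes to 1; 1,2,3,4 taken => place at 5.
527 hashes to 8; 8 taken => place at 9.
355 hashes to 1; 1,2,3,4,5 taken => place at 6.
Table: [_, 316, 439, 881, 641, 537, 355, _, 358, 527, _, _, _]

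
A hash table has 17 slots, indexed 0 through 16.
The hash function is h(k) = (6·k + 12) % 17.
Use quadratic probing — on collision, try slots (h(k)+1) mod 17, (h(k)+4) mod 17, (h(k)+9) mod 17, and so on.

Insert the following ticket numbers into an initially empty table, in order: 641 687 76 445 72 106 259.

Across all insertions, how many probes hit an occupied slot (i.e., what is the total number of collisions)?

5

641: h=16 -> slot 16
687: h=3 -> slot 3
76: h=9 -> slot 9
445: h=13 -> slot 13
72: h=2 -> slot 2
106: h=2, probe 2,3,6 -> slot 6
259: h=2, probe 2,3,6,11 -> slot 11
Table: [∅, ∅, 72, 687, ∅, ∅, 106, ∅, ∅, 76, ∅, 259, ∅, 445, ∅, ∅, 641]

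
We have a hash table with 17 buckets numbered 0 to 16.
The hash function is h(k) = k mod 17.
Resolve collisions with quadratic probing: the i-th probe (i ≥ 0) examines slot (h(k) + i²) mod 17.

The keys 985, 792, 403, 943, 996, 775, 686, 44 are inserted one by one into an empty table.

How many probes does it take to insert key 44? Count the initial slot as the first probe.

4

Insert 985: h=16, slot 16 empty → index 16.
Insert 792: h=10, slot 10 empty → index 10.
Insert 403: h=12, slot 12 empty → index 12.
Insert 943: h=8, slot 8 empty → index 8.
Insert 996: h=10, slot 10 occupied → index 11.
Insert 775: h=10, slots 10,11 occupied → index 14.
Insert 686: h=6, slot 6 empty → index 6.
Insert 44: h=10, slots 10,11,14 occupied → index 2.
Table: [., ., 44, ., ., ., 686, ., 943, ., 792, 996, 403, ., 775, ., 985]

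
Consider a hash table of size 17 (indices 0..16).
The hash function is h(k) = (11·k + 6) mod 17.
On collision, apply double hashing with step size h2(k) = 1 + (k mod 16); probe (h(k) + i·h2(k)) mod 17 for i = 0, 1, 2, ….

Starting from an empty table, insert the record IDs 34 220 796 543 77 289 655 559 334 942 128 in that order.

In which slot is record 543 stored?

11

Insert 34: h=6, slot 6 empty → index 6.
Insert 220: h=12, slot 12 empty → index 12.
Insert 796: h=7, slot 7 empty → index 7.
Insert 543: h=12, h2=16, slot 12 occupied → index 11.
Insert 77: h=3, slot 3 empty → index 3.
Insert 289: h=6, h2=2, slot 6 occupied → index 8.
Insert 655: h=3, h2=16, slot 3 occupied → index 2.
Insert 559: h=1, slot 1 empty → index 1.
Insert 334: h=8, h2=15, slots 8,6 occupied → index 4.
Insert 942: h=15, slot 15 empty → index 15.
Insert 128: h=3, h2=1, slots 3,4 occupied → index 5.
Table: [—, 559, 655, 77, 334, 128, 34, 796, 289, —, —, 543, 220, —, —, 942, —]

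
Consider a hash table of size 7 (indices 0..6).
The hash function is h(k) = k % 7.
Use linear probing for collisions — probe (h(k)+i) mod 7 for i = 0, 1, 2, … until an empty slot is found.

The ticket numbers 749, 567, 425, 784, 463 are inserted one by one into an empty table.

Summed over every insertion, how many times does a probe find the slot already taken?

5

749 hashes to 0; slot 0 is free -> place at 0.
567 hashes to 0; 0 taken -> place at 1.
425 hashes to 5; slot 5 is free -> place at 5.
784 hashes to 0; 0,1 taken -> place at 2.
463 hashes to 1; 1,2 taken -> place at 3.
Table: [749, 567, 784, 463, —, 425, —]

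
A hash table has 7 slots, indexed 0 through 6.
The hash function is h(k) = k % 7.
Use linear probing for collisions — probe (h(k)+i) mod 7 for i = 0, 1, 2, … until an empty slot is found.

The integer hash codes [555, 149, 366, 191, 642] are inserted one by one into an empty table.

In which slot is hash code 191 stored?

Insert 555: h=2, slot 2 empty → index 2.
Insert 149: h=2, slot 2 occupied → index 3.
Insert 366: h=2, slots 2,3 occupied → index 4.
Insert 191: h=2, slots 2,3,4 occupied → index 5.
Insert 642: h=5, slot 5 occupied → index 6.
Table: [., ., 555, 149, 366, 191, 642]

5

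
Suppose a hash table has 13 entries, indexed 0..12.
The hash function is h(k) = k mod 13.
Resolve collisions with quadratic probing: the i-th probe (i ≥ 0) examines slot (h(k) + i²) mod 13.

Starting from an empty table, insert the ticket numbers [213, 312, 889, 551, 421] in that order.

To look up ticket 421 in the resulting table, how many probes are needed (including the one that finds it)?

4

Insert 213: h=5, slot 5 empty -> index 5.
Insert 312: h=0, slot 0 empty -> index 0.
Insert 889: h=5, slot 5 occupied -> index 6.
Insert 551: h=5, slots 5,6 occupied -> index 9.
Insert 421: h=5, slots 5,6,9 occupied -> index 1.
Table: [312, 421, ., ., ., 213, 889, ., ., 551, ., ., .]
Lookup 421: h=5, probe 5,6,9,1 → found at 1.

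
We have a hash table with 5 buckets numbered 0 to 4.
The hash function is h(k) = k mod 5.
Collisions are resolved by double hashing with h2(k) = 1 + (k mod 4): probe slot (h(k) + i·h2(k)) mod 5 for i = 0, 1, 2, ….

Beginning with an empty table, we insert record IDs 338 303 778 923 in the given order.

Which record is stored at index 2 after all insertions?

303

Insert 338: h=3, slot 3 empty → index 3.
Insert 303: h=3, h2=4, slot 3 occupied → index 2.
Insert 778: h=3, h2=3, slot 3 occupied → index 1.
Insert 923: h=3, h2=4, slots 3,2,1 occupied → index 0.
Table: [923, 778, 303, 338, .]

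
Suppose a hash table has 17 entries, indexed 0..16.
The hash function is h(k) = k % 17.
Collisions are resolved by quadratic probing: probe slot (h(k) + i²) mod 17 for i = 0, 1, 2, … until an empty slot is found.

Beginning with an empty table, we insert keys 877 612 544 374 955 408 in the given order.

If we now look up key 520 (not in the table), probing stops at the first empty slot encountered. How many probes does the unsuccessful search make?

877: h=10 => slot 10
612: h=0 => slot 0
544: h=0, probe 0,1 => slot 1
374: h=0, probe 0,1,4 => slot 4
955: h=3 => slot 3
408: h=0, probe 0,1,4,9 => slot 9
Table: [612, 544, ∅, 955, 374, ∅, ∅, ∅, ∅, 408, 877, ∅, ∅, ∅, ∅, ∅, ∅]
Lookup 520: h=10, probe 10,11 → slot 11 empty, not found.

2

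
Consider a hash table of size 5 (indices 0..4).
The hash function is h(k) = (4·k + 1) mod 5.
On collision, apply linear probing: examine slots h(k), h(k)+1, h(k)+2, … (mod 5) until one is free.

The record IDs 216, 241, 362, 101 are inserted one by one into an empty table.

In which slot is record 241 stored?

1

Insert 216: h=0, slot 0 empty → index 0.
Insert 241: h=0, slot 0 occupied → index 1.
Insert 362: h=4, slot 4 empty → index 4.
Insert 101: h=0, slots 0,1 occupied → index 2.
Table: [216, 241, 101, ., 362]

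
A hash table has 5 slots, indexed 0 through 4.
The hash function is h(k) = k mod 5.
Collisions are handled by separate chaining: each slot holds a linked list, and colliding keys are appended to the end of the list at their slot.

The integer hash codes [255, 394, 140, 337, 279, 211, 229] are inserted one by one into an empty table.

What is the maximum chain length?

3

255 -> bucket 0
394 -> bucket 4
140 -> bucket 0 (collision)
337 -> bucket 2
279 -> bucket 4 (collision)
211 -> bucket 1
229 -> bucket 4 (collision)
Final buckets:
0: 255 -> 140
1: 211
2: 337
3: —
4: 394 -> 279 -> 229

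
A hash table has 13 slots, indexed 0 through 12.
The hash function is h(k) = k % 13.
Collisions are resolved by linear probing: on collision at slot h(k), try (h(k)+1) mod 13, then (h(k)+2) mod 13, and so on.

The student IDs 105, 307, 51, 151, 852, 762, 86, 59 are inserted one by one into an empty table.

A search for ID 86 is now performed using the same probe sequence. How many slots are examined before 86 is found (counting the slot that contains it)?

4

105: h=1 → slot 1
307: h=8 → slot 8
51: h=12 → slot 12
151: h=8, probe 8,9 → slot 9
852: h=7 → slot 7
762: h=8, probe 8,9,10 → slot 10
86: h=8, probe 8,9,10,11 → slot 11
59: h=7, probe 7,8,9,10,11,12,0 → slot 0
Table: [59, 105, ., ., ., ., ., 852, 307, 151, 762, 86, 51]
Lookup 86: h=8, probe 8,9,10,11 → found at 11.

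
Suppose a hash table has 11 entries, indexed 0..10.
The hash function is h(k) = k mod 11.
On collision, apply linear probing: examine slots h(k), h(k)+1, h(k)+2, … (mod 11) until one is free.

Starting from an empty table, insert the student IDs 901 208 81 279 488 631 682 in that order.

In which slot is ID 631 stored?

7

901 hashes to 10; slot 10 is free → place at 10.
208 hashes to 10; 10 taken → place at 0.
81 hashes to 4; slot 4 is free → place at 4.
279 hashes to 4; 4 taken → place at 5.
488 hashes to 4; 4,5 taken → place at 6.
631 hashes to 4; 4,5,6 taken → place at 7.
682 hashes to 0; 0 taken → place at 1.
Table: [208, 682, —, —, 81, 279, 488, 631, —, —, 901]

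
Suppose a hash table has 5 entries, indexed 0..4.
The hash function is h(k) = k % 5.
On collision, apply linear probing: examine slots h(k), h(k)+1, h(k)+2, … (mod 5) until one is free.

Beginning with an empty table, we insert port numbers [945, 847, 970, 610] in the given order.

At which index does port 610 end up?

945 hashes to 0; slot 0 is free → place at 0.
847 hashes to 2; slot 2 is free → place at 2.
970 hashes to 0; 0 taken → place at 1.
610 hashes to 0; 0,1,2 taken → place at 3.
Table: [945, 970, 847, 610, _]

3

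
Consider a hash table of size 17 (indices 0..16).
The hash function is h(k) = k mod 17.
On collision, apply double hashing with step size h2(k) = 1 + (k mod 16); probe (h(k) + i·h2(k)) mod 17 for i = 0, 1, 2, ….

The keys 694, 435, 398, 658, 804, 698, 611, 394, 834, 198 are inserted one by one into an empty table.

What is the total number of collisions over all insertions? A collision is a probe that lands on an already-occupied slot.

694 hashes to 14; slot 14 is free -> place at 14.
435 hashes to 10; slot 10 is free -> place at 10.
398 hashes to 7; slot 7 is free -> place at 7.
658 hashes to 12; slot 12 is free -> place at 12.
804 hashes to 5; slot 5 is free -> place at 5.
698 hashes to 1; slot 1 is free -> place at 1.
611 hashes to 16; slot 16 is free -> place at 16.
394 hashes to 3; slot 3 is free -> place at 3.
834 hashes to 1, h2=3; 1 taken -> place at 4.
198 hashes to 11; slot 11 is free -> place at 11.
Table: [., 698, ., 394, 834, 804, ., 398, ., ., 435, 198, 658, ., 694, ., 611]

1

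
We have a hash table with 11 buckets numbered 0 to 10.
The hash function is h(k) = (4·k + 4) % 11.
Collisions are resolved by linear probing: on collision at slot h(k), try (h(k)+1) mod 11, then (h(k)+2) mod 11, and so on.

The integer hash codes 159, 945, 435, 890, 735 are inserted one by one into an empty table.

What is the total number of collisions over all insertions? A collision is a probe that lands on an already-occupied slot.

1

159 hashes to 2; slot 2 is free -> place at 2.
945 hashes to 0; slot 0 is free -> place at 0.
435 hashes to 6; slot 6 is free -> place at 6.
890 hashes to 0; 0 taken -> place at 1.
735 hashes to 7; slot 7 is free -> place at 7.
Table: [945, 890, 159, —, —, —, 435, 735, —, —, —]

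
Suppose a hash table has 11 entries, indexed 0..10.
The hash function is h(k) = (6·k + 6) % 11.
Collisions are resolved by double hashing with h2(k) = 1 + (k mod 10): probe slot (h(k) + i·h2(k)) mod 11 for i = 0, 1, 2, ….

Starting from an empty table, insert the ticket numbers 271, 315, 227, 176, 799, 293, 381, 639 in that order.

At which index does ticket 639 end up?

Insert 271: h=4, slot 4 empty -> index 4.
Insert 315: h=4, h2=6, slot 4 occupied -> index 10.
Insert 227: h=4, h2=8, slot 4 occupied -> index 1.
Insert 176: h=6, slot 6 empty -> index 6.
Insert 799: h=4, h2=10, slot 4 occupied -> index 3.
Insert 293: h=4, h2=4, slot 4 occupied -> index 8.
Insert 381: h=4, h2=2, slots 4,6,8,10,1,3 occupied -> index 5.
Insert 639: h=1, h2=10, slot 1 occupied -> index 0.
Table: [639, 227, ∅, 799, 271, 381, 176, ∅, 293, ∅, 315]

0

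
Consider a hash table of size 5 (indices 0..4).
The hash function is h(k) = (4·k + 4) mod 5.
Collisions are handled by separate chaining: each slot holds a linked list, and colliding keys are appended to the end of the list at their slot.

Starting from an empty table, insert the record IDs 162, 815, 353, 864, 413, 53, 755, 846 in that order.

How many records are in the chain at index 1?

3

Insert 162: h=2, bucket 2 empty -> new chain.
Insert 815: h=4, bucket 4 empty -> new chain.
Insert 353: h=1, bucket 1 empty -> new chain.
Insert 864: h=0, bucket 0 empty -> new chain.
Insert 413: h=1, bucket 1 nonempty -> append to chain.
Insert 53: h=1, bucket 1 nonempty -> append to chain.
Insert 755: h=4, bucket 4 nonempty -> append to chain.
Insert 846: h=3, bucket 3 empty -> new chain.
Final buckets:
0: 864
1: 353 -> 413 -> 53
2: 162
3: 846
4: 815 -> 755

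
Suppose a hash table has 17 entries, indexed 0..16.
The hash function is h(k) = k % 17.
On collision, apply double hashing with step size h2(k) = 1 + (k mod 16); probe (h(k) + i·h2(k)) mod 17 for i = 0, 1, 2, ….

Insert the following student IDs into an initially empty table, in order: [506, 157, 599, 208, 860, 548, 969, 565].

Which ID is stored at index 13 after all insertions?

506

506 hashes to 13; slot 13 is free → place at 13.
157 hashes to 4; slot 4 is free → place at 4.
599 hashes to 4, h2=8; 4 taken → place at 12.
208 hashes to 4, h2=1; 4 taken → place at 5.
860 hashes to 10; slot 10 is free → place at 10.
548 hashes to 4, h2=5; 4 taken → place at 9.
969 hashes to 0; slot 0 is free → place at 0.
565 hashes to 4, h2=6; 4,10 taken → place at 16.
Table: [969, -, -, -, 157, 208, -, -, -, 548, 860, -, 599, 506, -, -, 565]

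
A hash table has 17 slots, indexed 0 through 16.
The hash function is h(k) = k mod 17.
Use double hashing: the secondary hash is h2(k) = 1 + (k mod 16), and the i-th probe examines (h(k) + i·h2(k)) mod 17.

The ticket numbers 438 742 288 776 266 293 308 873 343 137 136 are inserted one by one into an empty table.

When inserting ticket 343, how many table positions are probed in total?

Insert 438: h=13, slot 13 empty → index 13.
Insert 742: h=11, slot 11 empty → index 11.
Insert 288: h=16, slot 16 empty → index 16.
Insert 776: h=11, h2=9, slot 11 occupied → index 3.
Insert 266: h=11, h2=11, slot 11 occupied → index 5.
Insert 293: h=4, slot 4 empty → index 4.
Insert 308: h=2, slot 2 empty → index 2.
Insert 873: h=6, slot 6 empty → index 6.
Insert 343: h=3, h2=8, slots 3,11,2 occupied → index 10.
Insert 137: h=1, slot 1 empty → index 1.
Insert 136: h=0, slot 0 empty → index 0.
Table: [136, 137, 308, 776, 293, 266, 873, —, —, —, 343, 742, —, 438, —, —, 288]

4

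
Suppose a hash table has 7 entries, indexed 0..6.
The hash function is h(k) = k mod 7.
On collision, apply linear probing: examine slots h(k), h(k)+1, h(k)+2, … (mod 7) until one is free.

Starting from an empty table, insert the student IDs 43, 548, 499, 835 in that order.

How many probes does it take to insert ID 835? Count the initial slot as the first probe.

Insert 43: h=1, slot 1 empty → index 1.
Insert 548: h=2, slot 2 empty → index 2.
Insert 499: h=2, slot 2 occupied → index 3.
Insert 835: h=2, slots 2,3 occupied → index 4.
Table: [—, 43, 548, 499, 835, —, —]

3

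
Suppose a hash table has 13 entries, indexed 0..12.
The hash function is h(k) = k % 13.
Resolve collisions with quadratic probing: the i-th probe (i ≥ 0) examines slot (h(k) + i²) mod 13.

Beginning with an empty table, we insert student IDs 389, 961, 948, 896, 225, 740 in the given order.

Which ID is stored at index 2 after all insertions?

740

389 hashes to 12; slot 12 is free -> place at 12.
961 hashes to 12; 12 taken -> place at 0.
948 hashes to 12; 12,0 taken -> place at 3.
896 hashes to 12; 12,0,3 taken -> place at 8.
225 hashes to 4; slot 4 is free -> place at 4.
740 hashes to 12; 12,0,3,8 taken -> place at 2.
Table: [961, -, 740, 948, 225, -, -, -, 896, -, -, -, 389]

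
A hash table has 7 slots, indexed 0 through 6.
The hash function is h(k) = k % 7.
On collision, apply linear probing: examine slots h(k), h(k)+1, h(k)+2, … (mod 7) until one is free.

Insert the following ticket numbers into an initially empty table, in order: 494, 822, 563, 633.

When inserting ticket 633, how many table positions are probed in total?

4

Insert 494: h=4, slot 4 empty => index 4.
Insert 822: h=3, slot 3 empty => index 3.
Insert 563: h=3, slots 3,4 occupied => index 5.
Insert 633: h=3, slots 3,4,5 occupied => index 6.
Table: [∅, ∅, ∅, 822, 494, 563, 633]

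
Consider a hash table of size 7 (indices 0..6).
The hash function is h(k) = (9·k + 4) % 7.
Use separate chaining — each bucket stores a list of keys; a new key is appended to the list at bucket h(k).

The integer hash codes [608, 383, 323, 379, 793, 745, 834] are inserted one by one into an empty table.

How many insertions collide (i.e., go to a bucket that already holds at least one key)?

2

Insert 608: h=2, bucket 2 empty → new chain.
Insert 383: h=0, bucket 0 empty → new chain.
Insert 323: h=6, bucket 6 empty → new chain.
Insert 379: h=6, bucket 6 nonempty → append to chain.
Insert 793: h=1, bucket 1 empty → new chain.
Insert 745: h=3, bucket 3 empty → new chain.
Insert 834: h=6, bucket 6 nonempty → append to chain.
Final buckets:
0: 383
1: 793
2: 608
3: 745
4: —
5: —
6: 323 -> 379 -> 834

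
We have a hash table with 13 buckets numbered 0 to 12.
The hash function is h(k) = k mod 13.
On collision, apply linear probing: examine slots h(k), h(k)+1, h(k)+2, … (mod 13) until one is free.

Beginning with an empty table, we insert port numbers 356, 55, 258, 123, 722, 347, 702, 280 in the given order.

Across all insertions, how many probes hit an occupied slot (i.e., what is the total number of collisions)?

1

356: h=5 -> slot 5
55: h=3 -> slot 3
258: h=11 -> slot 11
123: h=6 -> slot 6
722: h=7 -> slot 7
347: h=9 -> slot 9
702: h=0 -> slot 0
280: h=7, probe 7,8 -> slot 8
Table: [702, ∅, ∅, 55, ∅, 356, 123, 722, 280, 347, ∅, 258, ∅]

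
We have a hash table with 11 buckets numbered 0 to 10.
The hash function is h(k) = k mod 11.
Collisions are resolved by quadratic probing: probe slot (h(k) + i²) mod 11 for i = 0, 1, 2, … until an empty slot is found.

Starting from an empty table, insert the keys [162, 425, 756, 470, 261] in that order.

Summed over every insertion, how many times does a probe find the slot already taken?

162 hashes to 8; slot 8 is free => place at 8.
425 hashes to 7; slot 7 is free => place at 7.
756 hashes to 8; 8 taken => place at 9.
470 hashes to 8; 8,9 taken => place at 1.
261 hashes to 8; 8,9,1 taken => place at 6.
Table: [-, 470, -, -, -, -, 261, 425, 162, 756, -]

6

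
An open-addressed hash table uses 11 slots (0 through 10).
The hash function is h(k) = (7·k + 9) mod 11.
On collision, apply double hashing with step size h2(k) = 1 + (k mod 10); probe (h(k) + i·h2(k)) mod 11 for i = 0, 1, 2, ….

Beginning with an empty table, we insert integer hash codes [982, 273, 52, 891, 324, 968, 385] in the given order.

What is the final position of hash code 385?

4

982: h=8 => slot 8
273: h=6 => slot 6
52: h=10 => slot 10
891: h=9 => slot 9
324: h=0 => slot 0
968: h=9, h2=9, probe 9,7 => slot 7
385: h=9, h2=6, probe 9,4 => slot 4
Table: [324, ., ., ., 385, ., 273, 968, 982, 891, 52]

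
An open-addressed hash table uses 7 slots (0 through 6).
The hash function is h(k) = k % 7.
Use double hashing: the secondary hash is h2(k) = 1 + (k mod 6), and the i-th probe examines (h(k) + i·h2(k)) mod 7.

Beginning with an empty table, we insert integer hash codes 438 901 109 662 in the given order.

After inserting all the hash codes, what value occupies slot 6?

109

438 hashes to 4; slot 4 is free -> place at 4.
901 hashes to 5; slot 5 is free -> place at 5.
109 hashes to 4, h2=2; 4 taken -> place at 6.
662 hashes to 4, h2=3; 4 taken -> place at 0.
Table: [662, —, —, —, 438, 901, 109]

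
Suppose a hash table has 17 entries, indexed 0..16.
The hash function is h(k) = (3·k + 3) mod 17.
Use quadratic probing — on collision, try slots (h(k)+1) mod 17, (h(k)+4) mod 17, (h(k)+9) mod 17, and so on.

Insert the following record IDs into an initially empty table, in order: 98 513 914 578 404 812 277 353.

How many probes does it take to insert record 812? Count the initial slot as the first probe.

5

98 hashes to 8; slot 8 is free -> place at 8.
513 hashes to 12; slot 12 is free -> place at 12.
914 hashes to 8; 8 taken -> place at 9.
578 hashes to 3; slot 3 is free -> place at 3.
404 hashes to 8; 8,9,12 taken -> place at 0.
812 hashes to 8; 8,9,12,0 taken -> place at 7.
277 hashes to 1; slot 1 is free -> place at 1.
353 hashes to 8; 8,9,12,0,7 taken -> place at 16.
Table: [404, 277, ∅, 578, ∅, ∅, ∅, 812, 98, 914, ∅, ∅, 513, ∅, ∅, ∅, 353]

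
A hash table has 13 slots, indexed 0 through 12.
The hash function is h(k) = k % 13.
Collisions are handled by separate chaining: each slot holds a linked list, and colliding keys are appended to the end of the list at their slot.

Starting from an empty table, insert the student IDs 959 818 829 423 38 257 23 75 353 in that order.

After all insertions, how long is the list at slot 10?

959 → bucket 10
818 → bucket 12
829 → bucket 10 (collision)
423 → bucket 7
38 → bucket 12 (collision)
257 → bucket 10 (collision)
23 → bucket 10 (collision)
75 → bucket 10 (collision)
353 → bucket 2
Final buckets:
0: _
1: _
2: 353
3: _
4: _
5: _
6: _
7: 423
8: _
9: _
10: 959 -> 829 -> 257 -> 23 -> 75
11: _
12: 818 -> 38

5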